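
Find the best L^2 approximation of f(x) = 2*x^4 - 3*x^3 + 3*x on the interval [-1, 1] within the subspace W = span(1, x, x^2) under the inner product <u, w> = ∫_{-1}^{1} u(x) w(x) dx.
g(x) = 12*x^2/7 + 6*x/5 - 6/35

The best approximation g ∈ W is the orthogonal projection of f onto W. Writing g = a_0 + a_1 x + a_2 x^2, the coefficients solve the normal equations G · a = b where
  G_{ij} = <φ_i, φ_j> and b_i = <f, φ_i>, with φ_0 = 1, φ_1 = x, φ_2 = x^2.
G =
  [2, 0, 2/3]
  [0, 2/3, 0]
  [2/3, 0, 2/5],
b = (4/5, 4/5, 4/7).
Solving gives a_0 = -6/35, a_1 = 6/5, a_2 = 12/7, so
  g(x) = 12*x^2/7 + 6*x/5 - 6/35.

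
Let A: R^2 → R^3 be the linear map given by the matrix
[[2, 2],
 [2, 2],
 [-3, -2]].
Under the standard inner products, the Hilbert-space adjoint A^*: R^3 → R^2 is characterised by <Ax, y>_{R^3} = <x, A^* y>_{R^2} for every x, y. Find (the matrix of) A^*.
A^* = A^T =
[[2, 2, -3],
 [2, 2, -2]]

For real matrices with standard dot products, the defining identity <Ax, y> = <x, A^* y> gives (Ax)^T y = x^T (A^*) y, i.e. x^T A^T y = x^T (A^*) y. Since this holds for all x, y, we must have A^* = A^T. Therefore
A^* =
[[2, 2, -3],
 [2, 2, -2]].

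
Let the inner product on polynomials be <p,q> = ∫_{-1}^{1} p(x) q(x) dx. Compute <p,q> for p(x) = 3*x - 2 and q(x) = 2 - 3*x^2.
<p,q> = -4

Expand the product: p(x)·q(x) = -9*x^3 + 6*x^2 + 6*x - 4.
∫_{-1}^{1} of each monomial x^k gives [2/(k+1) if k even, 0 if k odd]. Integrating term-by-term (or equivalently evaluating the antiderivative F(x) = -9*x^4/4 + 2*x^3 + 3*x^2 - 4*x at the endpoints):
  F(1) − F(−1) = -5/4 − (11/4) = -4.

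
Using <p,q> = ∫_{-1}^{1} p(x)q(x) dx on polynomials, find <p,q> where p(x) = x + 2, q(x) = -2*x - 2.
<p,q> = -28/3

Expand the product: p(x)·q(x) = -2*x^2 - 6*x - 4.
∫_{-1}^{1} of each monomial x^k gives [2/(k+1) if k even, 0 if k odd]. Integrating term-by-term (or equivalently evaluating the antiderivative F(x) = -2*x^3/3 - 3*x^2 - 4*x at the endpoints):
  F(1) − F(−1) = -23/3 − (5/3) = -28/3.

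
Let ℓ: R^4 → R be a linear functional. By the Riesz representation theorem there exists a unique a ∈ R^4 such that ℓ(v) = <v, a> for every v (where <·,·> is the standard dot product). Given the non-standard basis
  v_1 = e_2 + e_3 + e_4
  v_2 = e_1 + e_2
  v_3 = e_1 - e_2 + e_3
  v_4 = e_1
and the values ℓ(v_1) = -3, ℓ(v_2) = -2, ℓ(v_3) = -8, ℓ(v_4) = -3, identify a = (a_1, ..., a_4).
a = (-3, 1, -4, 0)

Write a = (a_1, ..., a_4) in the standard basis. For each basis vector v_i, ℓ(v_i) = <v_i, a> is a linear equation in the a_j's. Collect the n equations into a matrix system V a = ℓ, where row i of V is v_i (expressed in the standard basis). Since V is invertible (lower-triangular with 1s on the diagonal, up to permutation), solve by back-substitution:
  V =
[[0, 1, 1, 1],
 [1, 1, 0, 0],
 [1, -1, 1, 0],
 [1, 0, 0, 0]]
  V a = (-3, -2, -8, -3)
Solving gives a = (-3, 1, -4, 0).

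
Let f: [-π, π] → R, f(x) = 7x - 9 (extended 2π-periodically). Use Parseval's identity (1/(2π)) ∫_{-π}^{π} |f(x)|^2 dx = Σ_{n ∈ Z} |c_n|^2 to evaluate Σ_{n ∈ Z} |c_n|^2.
Σ |c_n|^2 = 49π^2/3 + 81

Expand and integrate term by term over [-π, π]:
  ∫ (7x)^2 dx = 49·(2π^3/3); ∫ 2·7·(-9)·x dx = 0 (odd integrand); ∫ (-9)^2 dx = 81·2π.
So (1/(2π)) ∫_{-π}^{π} (7x - 9)^2 dx = 49π^2/3 + 81 = 49π^2/3 + 81.
Parseval ⇒ Σ |c_n|^2 = 49π^2/3 + 81.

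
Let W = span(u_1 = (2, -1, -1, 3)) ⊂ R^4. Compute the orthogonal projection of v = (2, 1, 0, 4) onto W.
proj_W(v) = (2, -1, -1, 3)

Set up U = [u_1 | ... | u_1] ∈ R^(4×1). The projector onto W = col(U) is P = U (U^T U)^(-1) U^T.
Compute U^T U =
  [15],
and U^T v = (15).
Solve U^T U · c = U^T v for the coefficients: c = (1). The projection is proj_W(v) = U c.
Check: (v - proj_W(v)) · u_1 = 0  (should be 0).
Result: proj_W(v) = (2, -1, -1, 3).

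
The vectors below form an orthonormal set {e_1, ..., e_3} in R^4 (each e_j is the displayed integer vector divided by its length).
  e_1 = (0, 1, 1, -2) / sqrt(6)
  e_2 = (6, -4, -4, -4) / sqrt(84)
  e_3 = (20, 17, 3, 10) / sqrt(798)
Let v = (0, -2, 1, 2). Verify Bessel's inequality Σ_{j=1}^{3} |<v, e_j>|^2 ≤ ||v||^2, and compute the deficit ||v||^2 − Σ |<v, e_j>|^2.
Σ |<v, e_j>|^2 = 257/57; ||v||^2 = 9; deficit = 256/57

Write each e_j = u_j / sqrt(<u_j, u_j>) where u_j is the displayed integer vector. Then <v, e_j> = <v, u_j> / sqrt(<u_j, u_j>), so |<v, e_j>|^2 = <v, u_j>^2 / <u_j, u_j>.
Coefficients: <v, e_1> = -5/sqrt(6), <v, e_2> = -4/sqrt(84), <v, e_3> = -11/sqrt(798).
Square and sum: Σ |<v, e_j>|^2 = 257/57.
Compute ||v||^2 = v·v = 9.
Deficit = 9 − 257/57 = 256/57 ≥ 0, confirming Bessel's inequality. (The deficit equals ||v − Σ <v,e_j> e_j||^2, the squared distance from v to span{e_j}.)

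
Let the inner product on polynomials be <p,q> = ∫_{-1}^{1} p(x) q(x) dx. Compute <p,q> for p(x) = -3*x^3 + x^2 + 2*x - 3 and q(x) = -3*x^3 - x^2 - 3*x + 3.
<p,q> = -512/35

Expand the product: p(x)·q(x) = 9*x^6 + 2*x^4 - 5*x^3 + 15*x - 9.
∫_{-1}^{1} of each monomial x^k gives [2/(k+1) if k even, 0 if k odd]. Integrating term-by-term (or equivalently evaluating the antiderivative F(x) = 9*x^7/7 + 2*x^5/5 - 5*x^4/4 + 15*x^2/2 - 9*x at the endpoints):
  F(1) − F(−1) = -149/140 − (1899/140) = -512/35.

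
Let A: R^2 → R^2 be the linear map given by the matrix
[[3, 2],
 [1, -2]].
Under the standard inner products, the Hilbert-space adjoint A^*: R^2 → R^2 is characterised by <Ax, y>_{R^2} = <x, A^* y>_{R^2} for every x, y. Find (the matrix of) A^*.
A^* = A^T =
[[3, 1],
 [2, -2]]

For real matrices with standard dot products, the defining identity <Ax, y> = <x, A^* y> gives (Ax)^T y = x^T (A^*) y, i.e. x^T A^T y = x^T (A^*) y. Since this holds for all x, y, we must have A^* = A^T. Therefore
A^* =
[[3, 1],
 [2, -2]].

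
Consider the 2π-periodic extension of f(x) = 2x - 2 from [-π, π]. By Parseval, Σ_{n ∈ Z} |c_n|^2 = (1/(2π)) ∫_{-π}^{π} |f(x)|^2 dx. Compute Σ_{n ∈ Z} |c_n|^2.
Σ |c_n|^2 = 4π^2/3 + 4

Expand and integrate term by term over [-π, π]:
  ∫ (2x)^2 dx = 4·(2π^3/3); ∫ 2·2·(-2)·x dx = 0 (odd integrand); ∫ (-2)^2 dx = 4·2π.
So (1/(2π)) ∫_{-π}^{π} (2x - 2)^2 dx = 4π^2/3 + 4 = 4π^2/3 + 4.
Parseval ⇒ Σ |c_n|^2 = 4π^2/3 + 4.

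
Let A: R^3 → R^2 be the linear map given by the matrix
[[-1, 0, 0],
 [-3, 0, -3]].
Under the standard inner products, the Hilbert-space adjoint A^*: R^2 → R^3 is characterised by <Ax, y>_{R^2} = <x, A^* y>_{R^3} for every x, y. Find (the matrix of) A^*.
A^* = A^T =
[[-1, -3],
 [0, 0],
 [0, -3]]

For real matrices with standard dot products, the defining identity <Ax, y> = <x, A^* y> gives (Ax)^T y = x^T (A^*) y, i.e. x^T A^T y = x^T (A^*) y. Since this holds for all x, y, we must have A^* = A^T. Therefore
A^* =
[[-1, -3],
 [0, 0],
 [0, -3]].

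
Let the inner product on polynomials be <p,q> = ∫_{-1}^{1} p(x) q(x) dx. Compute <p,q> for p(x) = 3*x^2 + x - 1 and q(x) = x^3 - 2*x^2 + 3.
<p,q> = -2/3

Expand the product: p(x)·q(x) = 3*x^5 - 5*x^4 - 3*x^3 + 11*x^2 + 3*x - 3.
∫_{-1}^{1} of each monomial x^k gives [2/(k+1) if k even, 0 if k odd]. Integrating term-by-term (or equivalently evaluating the antiderivative F(x) = x^6/2 - x^5 - 3*x^4/4 + 11*x^3/3 + 3*x^2/2 - 3*x at the endpoints):
  F(1) − F(−1) = 11/12 − (19/12) = -2/3.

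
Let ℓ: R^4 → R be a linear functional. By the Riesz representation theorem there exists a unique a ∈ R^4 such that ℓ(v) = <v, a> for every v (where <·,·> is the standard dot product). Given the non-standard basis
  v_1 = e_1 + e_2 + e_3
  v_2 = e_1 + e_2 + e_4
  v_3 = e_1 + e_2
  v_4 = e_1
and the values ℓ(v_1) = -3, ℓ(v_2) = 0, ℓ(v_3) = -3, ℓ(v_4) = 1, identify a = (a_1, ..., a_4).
a = (1, -4, 0, 3)

Write a = (a_1, ..., a_4) in the standard basis. For each basis vector v_i, ℓ(v_i) = <v_i, a> is a linear equation in the a_j's. Collect the n equations into a matrix system V a = ℓ, where row i of V is v_i (expressed in the standard basis). Since V is invertible (lower-triangular with 1s on the diagonal, up to permutation), solve by back-substitution:
  V =
[[1, 1, 1, 0],
 [1, 1, 0, 1],
 [1, 1, 0, 0],
 [1, 0, 0, 0]]
  V a = (-3, 0, -3, 1)
Solving gives a = (1, -4, 0, 3).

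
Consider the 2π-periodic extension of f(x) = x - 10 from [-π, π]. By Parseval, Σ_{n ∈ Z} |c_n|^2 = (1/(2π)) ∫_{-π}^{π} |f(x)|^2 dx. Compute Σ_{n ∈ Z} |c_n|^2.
Σ |c_n|^2 = π^2/3 + 100

Expand and integrate term by term over [-π, π]:
  ∫ (x)^2 dx = 1·(2π^3/3); ∫ 2·1·(-10)·x dx = 0 (odd integrand); ∫ (-10)^2 dx = 100·2π.
So (1/(2π)) ∫_{-π}^{π} (x - 10)^2 dx = 1π^2/3 + 100 = π^2/3 + 100.
Parseval ⇒ Σ |c_n|^2 = π^2/3 + 100.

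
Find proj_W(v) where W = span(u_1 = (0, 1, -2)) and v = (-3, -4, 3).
proj_W(v) = (0, -2, 4)

Set up U = [u_1 | ... | u_1] ∈ R^(3×1). The projector onto W = col(U) is P = U (U^T U)^(-1) U^T.
Compute U^T U =
  [5],
and U^T v = (-10).
Solve U^T U · c = U^T v for the coefficients: c = (-2). The projection is proj_W(v) = U c.
Check: (v - proj_W(v)) · u_1 = 0  (should be 0).
Result: proj_W(v) = (0, -2, 4).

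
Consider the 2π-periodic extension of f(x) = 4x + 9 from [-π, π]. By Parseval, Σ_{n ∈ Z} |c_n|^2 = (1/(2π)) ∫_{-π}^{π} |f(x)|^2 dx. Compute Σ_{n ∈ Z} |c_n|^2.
Σ |c_n|^2 = 16π^2/3 + 81

Expand and integrate term by term over [-π, π]:
  ∫ (4x)^2 dx = 16·(2π^3/3); ∫ 2·4·(9)·x dx = 0 (odd integrand); ∫ 9^2 dx = 81·2π.
So (1/(2π)) ∫_{-π}^{π} (4x + 9)^2 dx = 16π^2/3 + 81 = 16π^2/3 + 81.
Parseval ⇒ Σ |c_n|^2 = 16π^2/3 + 81.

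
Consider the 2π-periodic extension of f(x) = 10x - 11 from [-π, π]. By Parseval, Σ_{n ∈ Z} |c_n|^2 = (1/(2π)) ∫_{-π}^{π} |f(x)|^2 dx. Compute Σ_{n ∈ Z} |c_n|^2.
Σ |c_n|^2 = 100π^2/3 + 121

Expand and integrate term by term over [-π, π]:
  ∫ (10x)^2 dx = 100·(2π^3/3); ∫ 2·10·(-11)·x dx = 0 (odd integrand); ∫ (-11)^2 dx = 121·2π.
So (1/(2π)) ∫_{-π}^{π} (10x - 11)^2 dx = 100π^2/3 + 121 = 100π^2/3 + 121.
Parseval ⇒ Σ |c_n|^2 = 100π^2/3 + 121.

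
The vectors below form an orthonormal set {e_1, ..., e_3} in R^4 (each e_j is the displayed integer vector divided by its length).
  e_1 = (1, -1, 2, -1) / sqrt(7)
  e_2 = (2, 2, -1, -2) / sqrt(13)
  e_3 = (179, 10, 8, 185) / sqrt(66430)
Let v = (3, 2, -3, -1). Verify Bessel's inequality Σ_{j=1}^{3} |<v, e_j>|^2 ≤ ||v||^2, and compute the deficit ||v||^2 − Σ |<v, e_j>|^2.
Σ |<v, e_j>|^2 = 7817/365; ||v||^2 = 23; deficit = 578/365

Write each e_j = u_j / sqrt(<u_j, u_j>) where u_j is the displayed integer vector. Then <v, e_j> = <v, u_j> / sqrt(<u_j, u_j>), so |<v, e_j>|^2 = <v, u_j>^2 / <u_j, u_j>.
Coefficients: <v, e_1> = -4/sqrt(7), <v, e_2> = 15/sqrt(13), <v, e_3> = 348/sqrt(66430).
Square and sum: Σ |<v, e_j>|^2 = 7817/365.
Compute ||v||^2 = v·v = 23.
Deficit = 23 − 7817/365 = 578/365 ≥ 0, confirming Bessel's inequality. (The deficit equals ||v − Σ <v,e_j> e_j||^2, the squared distance from v to span{e_j}.)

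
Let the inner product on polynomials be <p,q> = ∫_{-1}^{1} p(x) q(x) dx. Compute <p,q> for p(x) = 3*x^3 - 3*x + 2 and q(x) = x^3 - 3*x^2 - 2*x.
<p,q> = -96/35

Expand the product: p(x)·q(x) = 3*x^6 - 9*x^5 - 9*x^4 + 11*x^3 - 4*x.
∫_{-1}^{1} of each monomial x^k gives [2/(k+1) if k even, 0 if k odd]. Integrating term-by-term (or equivalently evaluating the antiderivative F(x) = 3*x^7/7 - 3*x^6/2 - 9*x^5/5 + 11*x^4/4 - 2*x^2 at the endpoints):
  F(1) − F(−1) = -297/140 − (87/140) = -96/35.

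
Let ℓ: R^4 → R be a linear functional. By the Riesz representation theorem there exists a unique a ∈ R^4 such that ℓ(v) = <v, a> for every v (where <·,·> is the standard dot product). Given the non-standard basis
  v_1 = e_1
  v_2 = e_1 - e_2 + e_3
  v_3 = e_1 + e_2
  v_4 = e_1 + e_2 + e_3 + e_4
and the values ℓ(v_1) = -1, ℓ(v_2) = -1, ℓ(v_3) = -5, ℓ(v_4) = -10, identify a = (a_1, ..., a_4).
a = (-1, -4, -4, -1)

Write a = (a_1, ..., a_4) in the standard basis. For each basis vector v_i, ℓ(v_i) = <v_i, a> is a linear equation in the a_j's. Collect the n equations into a matrix system V a = ℓ, where row i of V is v_i (expressed in the standard basis). Since V is invertible (lower-triangular with 1s on the diagonal, up to permutation), solve by back-substitution:
  V =
[[1, 0, 0, 0],
 [1, -1, 1, 0],
 [1, 1, 0, 0],
 [1, 1, 1, 1]]
  V a = (-1, -1, -5, -10)
Solving gives a = (-1, -4, -4, -1).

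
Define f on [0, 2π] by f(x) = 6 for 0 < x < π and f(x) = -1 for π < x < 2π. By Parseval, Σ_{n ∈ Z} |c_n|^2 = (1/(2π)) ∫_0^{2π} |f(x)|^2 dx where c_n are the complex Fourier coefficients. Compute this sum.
Σ |c_n|^2 = 37/2

Parseval equates the L^2 energy of f (normalised by 1/(2π)) with the ℓ^2 sum of its Fourier coefficients: (1/(2π)) ∫_0^{2π} |f|^2 = Σ |c_n|^2.
Compute the left side: (1/(2π)) [∫_0^π 6^2 dx + ∫_π^{2π} (-1)^2 dx] = (1/(2π)) · (36π + 1π) = (36 + 1)/2 = 37/2.
So Σ_{n ∈ Z} |c_n|^2 = 37/2.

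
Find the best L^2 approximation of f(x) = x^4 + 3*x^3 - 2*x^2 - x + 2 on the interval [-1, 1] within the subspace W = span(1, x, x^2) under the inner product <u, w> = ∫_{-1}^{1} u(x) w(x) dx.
g(x) = -8*x^2/7 + 4*x/5 + 67/35

The best approximation g ∈ W is the orthogonal projection of f onto W. Writing g = a_0 + a_1 x + a_2 x^2, the coefficients solve the normal equations G · a = b where
  G_{ij} = <φ_i, φ_j> and b_i = <f, φ_i>, with φ_0 = 1, φ_1 = x, φ_2 = x^2.
G =
  [2, 0, 2/3]
  [0, 2/3, 0]
  [2/3, 0, 2/5],
b = (46/15, 8/15, 86/105).
Solving gives a_0 = 67/35, a_1 = 4/5, a_2 = -8/7, so
  g(x) = -8*x^2/7 + 4*x/5 + 67/35.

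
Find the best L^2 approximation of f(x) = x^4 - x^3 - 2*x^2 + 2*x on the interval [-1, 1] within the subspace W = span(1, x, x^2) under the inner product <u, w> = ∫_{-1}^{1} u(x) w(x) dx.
g(x) = -8*x^2/7 + 7*x/5 - 3/35

The best approximation g ∈ W is the orthogonal projection of f onto W. Writing g = a_0 + a_1 x + a_2 x^2, the coefficients solve the normal equations G · a = b where
  G_{ij} = <φ_i, φ_j> and b_i = <f, φ_i>, with φ_0 = 1, φ_1 = x, φ_2 = x^2.
G =
  [2, 0, 2/3]
  [0, 2/3, 0]
  [2/3, 0, 2/5],
b = (-14/15, 14/15, -18/35).
Solving gives a_0 = -3/35, a_1 = 7/5, a_2 = -8/7, so
  g(x) = -8*x^2/7 + 7*x/5 - 3/35.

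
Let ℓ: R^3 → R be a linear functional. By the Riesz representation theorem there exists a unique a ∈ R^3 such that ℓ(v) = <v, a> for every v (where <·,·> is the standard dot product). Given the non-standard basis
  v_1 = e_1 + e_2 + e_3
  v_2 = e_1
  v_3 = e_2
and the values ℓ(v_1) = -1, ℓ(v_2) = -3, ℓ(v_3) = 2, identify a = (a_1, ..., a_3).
a = (-3, 2, 0)

Write a = (a_1, ..., a_3) in the standard basis. For each basis vector v_i, ℓ(v_i) = <v_i, a> is a linear equation in the a_j's. Collect the n equations into a matrix system V a = ℓ, where row i of V is v_i (expressed in the standard basis). Since V is invertible (lower-triangular with 1s on the diagonal, up to permutation), solve by back-substitution:
  V =
[[1, 1, 1],
 [1, 0, 0],
 [0, 1, 0]]
  V a = (-1, -3, 2)
Solving gives a = (-3, 2, 0).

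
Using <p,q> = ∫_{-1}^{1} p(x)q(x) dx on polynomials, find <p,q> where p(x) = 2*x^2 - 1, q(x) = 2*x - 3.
<p,q> = 2

Expand the product: p(x)·q(x) = 4*x^3 - 6*x^2 - 2*x + 3.
∫_{-1}^{1} of each monomial x^k gives [2/(k+1) if k even, 0 if k odd]. Integrating term-by-term (or equivalently evaluating the antiderivative F(x) = x^4 - 2*x^3 - x^2 + 3*x at the endpoints):
  F(1) − F(−1) = 1 − (-1) = 2.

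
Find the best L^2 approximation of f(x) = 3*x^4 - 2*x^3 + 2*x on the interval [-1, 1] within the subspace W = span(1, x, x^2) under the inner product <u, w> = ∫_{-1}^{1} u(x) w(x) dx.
g(x) = 18*x^2/7 + 4*x/5 - 9/35

The best approximation g ∈ W is the orthogonal projection of f onto W. Writing g = a_0 + a_1 x + a_2 x^2, the coefficients solve the normal equations G · a = b where
  G_{ij} = <φ_i, φ_j> and b_i = <f, φ_i>, with φ_0 = 1, φ_1 = x, φ_2 = x^2.
G =
  [2, 0, 2/3]
  [0, 2/3, 0]
  [2/3, 0, 2/5],
b = (6/5, 8/15, 6/7).
Solving gives a_0 = -9/35, a_1 = 4/5, a_2 = 18/7, so
  g(x) = 18*x^2/7 + 4*x/5 - 9/35.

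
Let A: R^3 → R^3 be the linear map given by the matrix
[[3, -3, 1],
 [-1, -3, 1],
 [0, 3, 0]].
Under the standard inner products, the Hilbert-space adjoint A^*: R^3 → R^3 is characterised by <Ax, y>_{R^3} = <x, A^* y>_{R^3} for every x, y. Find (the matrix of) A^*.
A^* = A^T =
[[3, -1, 0],
 [-3, -3, 3],
 [1, 1, 0]]

For real matrices with standard dot products, the defining identity <Ax, y> = <x, A^* y> gives (Ax)^T y = x^T (A^*) y, i.e. x^T A^T y = x^T (A^*) y. Since this holds for all x, y, we must have A^* = A^T. Therefore
A^* =
[[3, -1, 0],
 [-3, -3, 3],
 [1, 1, 0]].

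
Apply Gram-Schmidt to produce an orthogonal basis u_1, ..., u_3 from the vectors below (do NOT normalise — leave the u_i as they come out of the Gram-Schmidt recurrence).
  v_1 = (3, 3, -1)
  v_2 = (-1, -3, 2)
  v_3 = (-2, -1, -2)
Orthogonal basis:
  u_1 = (3, 3, -1)
  u_2 = (23/19, -15/19, 24/19)
  u_3 = (33/70, -11/14, -33/35)

Apply the Gram-Schmidt recurrence
  u_1 = v_1
  u_i = v_i − Σ_{j<i} ((v_i · u_j) / (u_j · u_j)) · u_j.

Step by step this gives:
  u_1 = (3, 3, -1)
  u_2 = (23/19, -15/19, 24/19)
  u_3 = (33/70, -11/14, -33/35)

Orthogonality check:
  u_2 · u_1 = 0 (should be 0)
  u_3 · u_1 = 0 (should be 0)
  u_3 · u_2 = 0 (should be 0)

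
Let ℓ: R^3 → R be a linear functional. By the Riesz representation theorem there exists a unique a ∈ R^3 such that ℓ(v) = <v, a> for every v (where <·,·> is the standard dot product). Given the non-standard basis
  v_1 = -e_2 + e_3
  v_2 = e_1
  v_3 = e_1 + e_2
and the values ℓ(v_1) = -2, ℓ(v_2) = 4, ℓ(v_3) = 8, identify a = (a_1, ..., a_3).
a = (4, 4, 2)

Write a = (a_1, ..., a_3) in the standard basis. For each basis vector v_i, ℓ(v_i) = <v_i, a> is a linear equation in the a_j's. Collect the n equations into a matrix system V a = ℓ, where row i of V is v_i (expressed in the standard basis). Since V is invertible (lower-triangular with 1s on the diagonal, up to permutation), solve by back-substitution:
  V =
[[0, -1, 1],
 [1, 0, 0],
 [1, 1, 0]]
  V a = (-2, 4, 8)
Solving gives a = (4, 4, 2).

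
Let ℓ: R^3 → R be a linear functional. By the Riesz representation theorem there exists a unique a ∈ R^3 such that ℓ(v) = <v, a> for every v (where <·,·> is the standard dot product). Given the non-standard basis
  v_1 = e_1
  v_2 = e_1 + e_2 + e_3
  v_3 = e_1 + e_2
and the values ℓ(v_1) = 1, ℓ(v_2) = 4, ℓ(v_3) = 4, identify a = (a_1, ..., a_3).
a = (1, 3, 0)

Write a = (a_1, ..., a_3) in the standard basis. For each basis vector v_i, ℓ(v_i) = <v_i, a> is a linear equation in the a_j's. Collect the n equations into a matrix system V a = ℓ, where row i of V is v_i (expressed in the standard basis). Since V is invertible (lower-triangular with 1s on the diagonal, up to permutation), solve by back-substitution:
  V =
[[1, 0, 0],
 [1, 1, 1],
 [1, 1, 0]]
  V a = (1, 4, 4)
Solving gives a = (1, 3, 0).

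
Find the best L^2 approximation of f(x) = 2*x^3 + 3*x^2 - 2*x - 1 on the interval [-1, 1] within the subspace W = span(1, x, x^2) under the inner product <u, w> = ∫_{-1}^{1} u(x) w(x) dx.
g(x) = 3*x^2 - 4*x/5 - 1

The best approximation g ∈ W is the orthogonal projection of f onto W. Writing g = a_0 + a_1 x + a_2 x^2, the coefficients solve the normal equations G · a = b where
  G_{ij} = <φ_i, φ_j> and b_i = <f, φ_i>, with φ_0 = 1, φ_1 = x, φ_2 = x^2.
G =
  [2, 0, 2/3]
  [0, 2/3, 0]
  [2/3, 0, 2/5],
b = (0, -8/15, 8/15).
Solving gives a_0 = -1, a_1 = -4/5, a_2 = 3, so
  g(x) = 3*x^2 - 4*x/5 - 1.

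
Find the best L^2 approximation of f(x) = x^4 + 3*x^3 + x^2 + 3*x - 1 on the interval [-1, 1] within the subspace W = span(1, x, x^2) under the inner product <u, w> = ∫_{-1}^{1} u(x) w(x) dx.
g(x) = 13*x^2/7 + 24*x/5 - 38/35

The best approximation g ∈ W is the orthogonal projection of f onto W. Writing g = a_0 + a_1 x + a_2 x^2, the coefficients solve the normal equations G · a = b where
  G_{ij} = <φ_i, φ_j> and b_i = <f, φ_i>, with φ_0 = 1, φ_1 = x, φ_2 = x^2.
G =
  [2, 0, 2/3]
  [0, 2/3, 0]
  [2/3, 0, 2/5],
b = (-14/15, 16/5, 2/105).
Solving gives a_0 = -38/35, a_1 = 24/5, a_2 = 13/7, so
  g(x) = 13*x^2/7 + 24*x/5 - 38/35.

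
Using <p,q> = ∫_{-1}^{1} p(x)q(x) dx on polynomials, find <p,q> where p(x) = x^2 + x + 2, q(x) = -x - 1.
<p,q> = -16/3

Expand the product: p(x)·q(x) = -x^3 - 2*x^2 - 3*x - 2.
∫_{-1}^{1} of each monomial x^k gives [2/(k+1) if k even, 0 if k odd]. Integrating term-by-term (or equivalently evaluating the antiderivative F(x) = -x^4/4 - 2*x^3/3 - 3*x^2/2 - 2*x at the endpoints):
  F(1) − F(−1) = -53/12 − (11/12) = -16/3.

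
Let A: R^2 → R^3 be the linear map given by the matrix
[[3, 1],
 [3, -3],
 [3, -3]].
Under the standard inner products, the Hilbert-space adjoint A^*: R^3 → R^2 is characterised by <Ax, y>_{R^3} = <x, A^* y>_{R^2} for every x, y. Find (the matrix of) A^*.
A^* = A^T =
[[3, 3, 3],
 [1, -3, -3]]

For real matrices with standard dot products, the defining identity <Ax, y> = <x, A^* y> gives (Ax)^T y = x^T (A^*) y, i.e. x^T A^T y = x^T (A^*) y. Since this holds for all x, y, we must have A^* = A^T. Therefore
A^* =
[[3, 3, 3],
 [1, -3, -3]].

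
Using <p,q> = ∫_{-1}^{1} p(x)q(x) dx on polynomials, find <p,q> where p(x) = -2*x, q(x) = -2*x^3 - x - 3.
<p,q> = 44/15

Expand the product: p(x)·q(x) = 4*x^4 + 2*x^2 + 6*x.
∫_{-1}^{1} of each monomial x^k gives [2/(k+1) if k even, 0 if k odd]. Integrating term-by-term (or equivalently evaluating the antiderivative F(x) = 4*x^5/5 + 2*x^3/3 + 3*x^2 at the endpoints):
  F(1) − F(−1) = 67/15 − (23/15) = 44/15.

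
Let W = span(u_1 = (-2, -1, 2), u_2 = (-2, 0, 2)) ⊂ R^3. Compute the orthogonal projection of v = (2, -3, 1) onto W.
proj_W(v) = (1/2, -3, -1/2)

Set up U = [u_1 | ... | u_2] ∈ R^(3×2). The projector onto W = col(U) is P = U (U^T U)^(-1) U^T.
Compute U^T U =
  [9, 8]
  [8, 8],
and U^T v = (1, -2).
Solve U^T U · c = U^T v for the coefficients: c = (3, -13/4). The projection is proj_W(v) = U c.
Check: (v - proj_W(v)) · u_1 = 0  (should be 0).
Check: (v - proj_W(v)) · u_2 = 0  (should be 0).
Result: proj_W(v) = (1/2, -3, -1/2).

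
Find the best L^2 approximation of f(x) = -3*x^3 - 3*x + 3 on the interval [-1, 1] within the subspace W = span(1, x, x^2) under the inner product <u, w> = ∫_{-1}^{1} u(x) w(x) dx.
g(x) = 3 - 24*x/5

The best approximation g ∈ W is the orthogonal projection of f onto W. Writing g = a_0 + a_1 x + a_2 x^2, the coefficients solve the normal equations G · a = b where
  G_{ij} = <φ_i, φ_j> and b_i = <f, φ_i>, with φ_0 = 1, φ_1 = x, φ_2 = x^2.
G =
  [2, 0, 2/3]
  [0, 2/3, 0]
  [2/3, 0, 2/5],
b = (6, -16/5, 2).
Solving gives a_0 = 3, a_1 = -24/5, a_2 = 0, so
  g(x) = 3 - 24*x/5.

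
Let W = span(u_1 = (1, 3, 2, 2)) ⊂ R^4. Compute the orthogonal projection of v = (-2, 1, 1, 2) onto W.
proj_W(v) = (7/18, 7/6, 7/9, 7/9)

Set up U = [u_1 | ... | u_1] ∈ R^(4×1). The projector onto W = col(U) is P = U (U^T U)^(-1) U^T.
Compute U^T U =
  [18],
and U^T v = (7).
Solve U^T U · c = U^T v for the coefficients: c = (7/18). The projection is proj_W(v) = U c.
Check: (v - proj_W(v)) · u_1 = 0  (should be 0).
Result: proj_W(v) = (7/18, 7/6, 7/9, 7/9).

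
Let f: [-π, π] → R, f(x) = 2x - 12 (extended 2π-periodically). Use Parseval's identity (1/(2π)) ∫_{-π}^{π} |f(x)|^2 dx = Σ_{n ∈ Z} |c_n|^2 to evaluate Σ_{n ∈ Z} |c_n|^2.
Σ |c_n|^2 = 4π^2/3 + 144

Expand and integrate term by term over [-π, π]:
  ∫ (2x)^2 dx = 4·(2π^3/3); ∫ 2·2·(-12)·x dx = 0 (odd integrand); ∫ (-12)^2 dx = 144·2π.
So (1/(2π)) ∫_{-π}^{π} (2x - 12)^2 dx = 4π^2/3 + 144 = 4π^2/3 + 144.
Parseval ⇒ Σ |c_n|^2 = 4π^2/3 + 144.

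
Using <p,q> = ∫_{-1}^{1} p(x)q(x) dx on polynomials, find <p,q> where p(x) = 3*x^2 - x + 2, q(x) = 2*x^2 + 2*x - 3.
<p,q> = -214/15

Expand the product: p(x)·q(x) = 6*x^4 + 4*x^3 - 7*x^2 + 7*x - 6.
∫_{-1}^{1} of each monomial x^k gives [2/(k+1) if k even, 0 if k odd]. Integrating term-by-term (or equivalently evaluating the antiderivative F(x) = 6*x^5/5 + x^4 - 7*x^3/3 + 7*x^2/2 - 6*x at the endpoints):
  F(1) − F(−1) = -79/30 − (349/30) = -214/15.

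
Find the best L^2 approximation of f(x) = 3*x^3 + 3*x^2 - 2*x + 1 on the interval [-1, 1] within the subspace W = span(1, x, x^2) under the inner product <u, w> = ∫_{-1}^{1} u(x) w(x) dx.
g(x) = 3*x^2 - x/5 + 1

The best approximation g ∈ W is the orthogonal projection of f onto W. Writing g = a_0 + a_1 x + a_2 x^2, the coefficients solve the normal equations G · a = b where
  G_{ij} = <φ_i, φ_j> and b_i = <f, φ_i>, with φ_0 = 1, φ_1 = x, φ_2 = x^2.
G =
  [2, 0, 2/3]
  [0, 2/3, 0]
  [2/3, 0, 2/5],
b = (4, -2/15, 28/15).
Solving gives a_0 = 1, a_1 = -1/5, a_2 = 3, so
  g(x) = 3*x^2 - x/5 + 1.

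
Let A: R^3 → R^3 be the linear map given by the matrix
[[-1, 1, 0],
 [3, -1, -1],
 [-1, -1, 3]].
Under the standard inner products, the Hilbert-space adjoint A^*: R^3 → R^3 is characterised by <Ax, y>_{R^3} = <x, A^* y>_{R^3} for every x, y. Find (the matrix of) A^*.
A^* = A^T =
[[-1, 3, -1],
 [1, -1, -1],
 [0, -1, 3]]

For real matrices with standard dot products, the defining identity <Ax, y> = <x, A^* y> gives (Ax)^T y = x^T (A^*) y, i.e. x^T A^T y = x^T (A^*) y. Since this holds for all x, y, we must have A^* = A^T. Therefore
A^* =
[[-1, 3, -1],
 [1, -1, -1],
 [0, -1, 3]].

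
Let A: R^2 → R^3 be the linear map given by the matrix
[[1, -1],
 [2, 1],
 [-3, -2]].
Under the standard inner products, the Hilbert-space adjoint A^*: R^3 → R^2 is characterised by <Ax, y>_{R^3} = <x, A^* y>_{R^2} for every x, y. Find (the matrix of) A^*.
A^* = A^T =
[[1, 2, -3],
 [-1, 1, -2]]

For real matrices with standard dot products, the defining identity <Ax, y> = <x, A^* y> gives (Ax)^T y = x^T (A^*) y, i.e. x^T A^T y = x^T (A^*) y. Since this holds for all x, y, we must have A^* = A^T. Therefore
A^* =
[[1, 2, -3],
 [-1, 1, -2]].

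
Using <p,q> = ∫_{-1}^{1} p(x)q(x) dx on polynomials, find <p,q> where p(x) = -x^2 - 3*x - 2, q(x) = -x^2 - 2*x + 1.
<p,q> = 16/15

Expand the product: p(x)·q(x) = x^4 + 5*x^3 + 7*x^2 + x - 2.
∫_{-1}^{1} of each monomial x^k gives [2/(k+1) if k even, 0 if k odd]. Integrating term-by-term (or equivalently evaluating the antiderivative F(x) = x^5/5 + 5*x^4/4 + 7*x^3/3 + x^2/2 - 2*x at the endpoints):
  F(1) − F(−1) = 137/60 − (73/60) = 16/15.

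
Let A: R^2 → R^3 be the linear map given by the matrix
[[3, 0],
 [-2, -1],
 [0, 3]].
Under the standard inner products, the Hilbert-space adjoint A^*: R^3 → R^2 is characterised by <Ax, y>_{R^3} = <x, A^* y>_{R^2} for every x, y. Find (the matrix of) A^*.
A^* = A^T =
[[3, -2, 0],
 [0, -1, 3]]

For real matrices with standard dot products, the defining identity <Ax, y> = <x, A^* y> gives (Ax)^T y = x^T (A^*) y, i.e. x^T A^T y = x^T (A^*) y. Since this holds for all x, y, we must have A^* = A^T. Therefore
A^* =
[[3, -2, 0],
 [0, -1, 3]].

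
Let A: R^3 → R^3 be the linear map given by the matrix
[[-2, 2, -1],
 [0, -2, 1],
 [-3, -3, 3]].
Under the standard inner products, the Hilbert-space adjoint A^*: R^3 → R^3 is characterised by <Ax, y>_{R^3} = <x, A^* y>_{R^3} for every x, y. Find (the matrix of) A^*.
A^* = A^T =
[[-2, 0, -3],
 [2, -2, -3],
 [-1, 1, 3]]

For real matrices with standard dot products, the defining identity <Ax, y> = <x, A^* y> gives (Ax)^T y = x^T (A^*) y, i.e. x^T A^T y = x^T (A^*) y. Since this holds for all x, y, we must have A^* = A^T. Therefore
A^* =
[[-2, 0, -3],
 [2, -2, -3],
 [-1, 1, 3]].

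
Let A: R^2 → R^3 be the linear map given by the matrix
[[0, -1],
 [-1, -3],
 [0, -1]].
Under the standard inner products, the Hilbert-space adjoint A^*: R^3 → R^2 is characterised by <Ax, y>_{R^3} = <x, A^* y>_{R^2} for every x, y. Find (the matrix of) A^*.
A^* = A^T =
[[0, -1, 0],
 [-1, -3, -1]]

For real matrices with standard dot products, the defining identity <Ax, y> = <x, A^* y> gives (Ax)^T y = x^T (A^*) y, i.e. x^T A^T y = x^T (A^*) y. Since this holds for all x, y, we must have A^* = A^T. Therefore
A^* =
[[0, -1, 0],
 [-1, -3, -1]].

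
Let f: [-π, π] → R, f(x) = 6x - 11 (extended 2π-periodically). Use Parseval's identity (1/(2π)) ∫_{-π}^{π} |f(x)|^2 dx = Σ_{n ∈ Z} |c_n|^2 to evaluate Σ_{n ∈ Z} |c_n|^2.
Σ |c_n|^2 = 12π^2 + 121

Expand and integrate term by term over [-π, π]:
  ∫ (6x)^2 dx = 36·(2π^3/3); ∫ 2·6·(-11)·x dx = 0 (odd integrand); ∫ (-11)^2 dx = 121·2π.
So (1/(2π)) ∫_{-π}^{π} (6x - 11)^2 dx = 36π^2/3 + 121 = 12π^2 + 121.
Parseval ⇒ Σ |c_n|^2 = 12π^2 + 121.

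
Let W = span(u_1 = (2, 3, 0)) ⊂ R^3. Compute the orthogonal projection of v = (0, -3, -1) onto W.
proj_W(v) = (-18/13, -27/13, 0)

Set up U = [u_1 | ... | u_1] ∈ R^(3×1). The projector onto W = col(U) is P = U (U^T U)^(-1) U^T.
Compute U^T U =
  [13],
and U^T v = (-9).
Solve U^T U · c = U^T v for the coefficients: c = (-9/13). The projection is proj_W(v) = U c.
Check: (v - proj_W(v)) · u_1 = 0  (should be 0).
Result: proj_W(v) = (-18/13, -27/13, 0).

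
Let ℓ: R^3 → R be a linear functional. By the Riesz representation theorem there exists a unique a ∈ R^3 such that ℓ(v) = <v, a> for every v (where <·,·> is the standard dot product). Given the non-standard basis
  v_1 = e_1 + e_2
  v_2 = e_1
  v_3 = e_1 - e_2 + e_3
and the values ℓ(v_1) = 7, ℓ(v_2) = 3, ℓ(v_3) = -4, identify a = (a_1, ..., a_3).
a = (3, 4, -3)

Write a = (a_1, ..., a_3) in the standard basis. For each basis vector v_i, ℓ(v_i) = <v_i, a> is a linear equation in the a_j's. Collect the n equations into a matrix system V a = ℓ, where row i of V is v_i (expressed in the standard basis). Since V is invertible (lower-triangular with 1s on the diagonal, up to permutation), solve by back-substitution:
  V =
[[1, 1, 0],
 [1, 0, 0],
 [1, -1, 1]]
  V a = (7, 3, -4)
Solving gives a = (3, 4, -3).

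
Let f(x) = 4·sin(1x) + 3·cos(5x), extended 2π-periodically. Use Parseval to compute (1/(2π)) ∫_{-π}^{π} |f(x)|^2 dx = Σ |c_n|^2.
Σ |c_n|^2 = 25/2

Expand |f|^2 and use orthogonality of {sin(nx), cos(mx)} on [-π, π]:
  ∫_{-π}^{π} sin(nx)^2 dx = π, ∫ cos(mx)^2 dx = π, and cross terms integrate to 0.
So ∫_{-π}^{π} f(x)^2 dx = 4^2 · π + 3^2 · π = (16 + 9)π.
Divide by 2π: (16 + 9)/2 = 25/2.
By Parseval, this equals Σ |c_n|^2.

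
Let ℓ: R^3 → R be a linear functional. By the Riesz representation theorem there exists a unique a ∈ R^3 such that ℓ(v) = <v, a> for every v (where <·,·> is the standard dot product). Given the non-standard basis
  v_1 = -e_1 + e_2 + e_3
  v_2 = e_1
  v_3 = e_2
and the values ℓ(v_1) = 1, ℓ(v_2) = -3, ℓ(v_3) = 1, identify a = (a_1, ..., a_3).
a = (-3, 1, -3)

Write a = (a_1, ..., a_3) in the standard basis. For each basis vector v_i, ℓ(v_i) = <v_i, a> is a linear equation in the a_j's. Collect the n equations into a matrix system V a = ℓ, where row i of V is v_i (expressed in the standard basis). Since V is invertible (lower-triangular with 1s on the diagonal, up to permutation), solve by back-substitution:
  V =
[[-1, 1, 1],
 [1, 0, 0],
 [0, 1, 0]]
  V a = (1, -3, 1)
Solving gives a = (-3, 1, -3).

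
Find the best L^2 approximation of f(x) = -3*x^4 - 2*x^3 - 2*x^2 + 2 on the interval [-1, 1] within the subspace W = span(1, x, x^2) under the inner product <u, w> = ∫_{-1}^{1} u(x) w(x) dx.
g(x) = -32*x^2/7 - 6*x/5 + 79/35

The best approximation g ∈ W is the orthogonal projection of f onto W. Writing g = a_0 + a_1 x + a_2 x^2, the coefficients solve the normal equations G · a = b where
  G_{ij} = <φ_i, φ_j> and b_i = <f, φ_i>, with φ_0 = 1, φ_1 = x, φ_2 = x^2.
G =
  [2, 0, 2/3]
  [0, 2/3, 0]
  [2/3, 0, 2/5],
b = (22/15, -4/5, -34/105).
Solving gives a_0 = 79/35, a_1 = -6/5, a_2 = -32/7, so
  g(x) = -32*x^2/7 - 6*x/5 + 79/35.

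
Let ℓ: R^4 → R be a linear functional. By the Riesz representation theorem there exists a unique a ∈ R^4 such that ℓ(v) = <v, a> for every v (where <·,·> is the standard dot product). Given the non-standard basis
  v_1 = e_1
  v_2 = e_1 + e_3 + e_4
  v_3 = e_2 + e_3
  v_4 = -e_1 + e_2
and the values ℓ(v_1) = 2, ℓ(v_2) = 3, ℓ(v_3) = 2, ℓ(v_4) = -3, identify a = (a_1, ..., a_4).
a = (2, -1, 3, -2)

Write a = (a_1, ..., a_4) in the standard basis. For each basis vector v_i, ℓ(v_i) = <v_i, a> is a linear equation in the a_j's. Collect the n equations into a matrix system V a = ℓ, where row i of V is v_i (expressed in the standard basis). Since V is invertible (lower-triangular with 1s on the diagonal, up to permutation), solve by back-substitution:
  V =
[[1, 0, 0, 0],
 [1, 0, 1, 1],
 [0, 1, 1, 0],
 [-1, 1, 0, 0]]
  V a = (2, 3, 2, -3)
Solving gives a = (2, -1, 3, -2).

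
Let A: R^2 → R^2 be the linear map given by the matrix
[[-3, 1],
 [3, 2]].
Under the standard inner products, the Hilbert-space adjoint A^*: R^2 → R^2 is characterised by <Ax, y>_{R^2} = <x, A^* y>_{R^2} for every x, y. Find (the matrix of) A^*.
A^* = A^T =
[[-3, 3],
 [1, 2]]

For real matrices with standard dot products, the defining identity <Ax, y> = <x, A^* y> gives (Ax)^T y = x^T (A^*) y, i.e. x^T A^T y = x^T (A^*) y. Since this holds for all x, y, we must have A^* = A^T. Therefore
A^* =
[[-3, 3],
 [1, 2]].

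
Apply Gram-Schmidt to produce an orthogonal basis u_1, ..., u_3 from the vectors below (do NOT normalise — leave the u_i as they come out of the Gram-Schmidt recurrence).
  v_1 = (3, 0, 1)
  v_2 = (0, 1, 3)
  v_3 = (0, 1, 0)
Orthogonal basis:
  u_1 = (3, 0, 1)
  u_2 = (-9/10, 1, 27/10)
  u_3 = (9/91, 81/91, -27/91)

Apply the Gram-Schmidt recurrence
  u_1 = v_1
  u_i = v_i − Σ_{j<i} ((v_i · u_j) / (u_j · u_j)) · u_j.

Step by step this gives:
  u_1 = (3, 0, 1)
  u_2 = (-9/10, 1, 27/10)
  u_3 = (9/91, 81/91, -27/91)

Orthogonality check:
  u_2 · u_1 = 0 (should be 0)
  u_3 · u_1 = 0 (should be 0)
  u_3 · u_2 = 0 (should be 0)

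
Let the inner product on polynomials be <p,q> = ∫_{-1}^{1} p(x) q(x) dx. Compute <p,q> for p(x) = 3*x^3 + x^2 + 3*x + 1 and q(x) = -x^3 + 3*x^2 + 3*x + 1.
<p,q> = 1408/105

Expand the product: p(x)·q(x) = -3*x^6 + 8*x^5 + 9*x^4 + 14*x^3 + 13*x^2 + 6*x + 1.
∫_{-1}^{1} of each monomial x^k gives [2/(k+1) if k even, 0 if k odd]. Integrating term-by-term (or equivalently evaluating the antiderivative F(x) = -3*x^7/7 + 4*x^6/3 + 9*x^5/5 + 7*x^4/2 + 13*x^3/3 + 3*x^2 + x at the endpoints):
  F(1) − F(−1) = 3053/210 − (79/70) = 1408/105.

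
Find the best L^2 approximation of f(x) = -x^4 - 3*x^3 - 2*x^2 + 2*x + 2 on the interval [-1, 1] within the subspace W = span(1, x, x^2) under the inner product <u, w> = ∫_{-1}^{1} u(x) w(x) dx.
g(x) = -20*x^2/7 + x/5 + 73/35

The best approximation g ∈ W is the orthogonal projection of f onto W. Writing g = a_0 + a_1 x + a_2 x^2, the coefficients solve the normal equations G · a = b where
  G_{ij} = <φ_i, φ_j> and b_i = <f, φ_i>, with φ_0 = 1, φ_1 = x, φ_2 = x^2.
G =
  [2, 0, 2/3]
  [0, 2/3, 0]
  [2/3, 0, 2/5],
b = (34/15, 2/15, 26/105).
Solving gives a_0 = 73/35, a_1 = 1/5, a_2 = -20/7, so
  g(x) = -20*x^2/7 + x/5 + 73/35.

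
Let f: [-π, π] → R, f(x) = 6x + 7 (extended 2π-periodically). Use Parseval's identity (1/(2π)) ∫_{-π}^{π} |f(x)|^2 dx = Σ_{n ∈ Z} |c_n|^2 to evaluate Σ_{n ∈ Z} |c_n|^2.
Σ |c_n|^2 = 12π^2 + 49

Expand and integrate term by term over [-π, π]:
  ∫ (6x)^2 dx = 36·(2π^3/3); ∫ 2·6·(7)·x dx = 0 (odd integrand); ∫ 7^2 dx = 49·2π.
So (1/(2π)) ∫_{-π}^{π} (6x + 7)^2 dx = 36π^2/3 + 49 = 12π^2 + 49.
Parseval ⇒ Σ |c_n|^2 = 12π^2 + 49.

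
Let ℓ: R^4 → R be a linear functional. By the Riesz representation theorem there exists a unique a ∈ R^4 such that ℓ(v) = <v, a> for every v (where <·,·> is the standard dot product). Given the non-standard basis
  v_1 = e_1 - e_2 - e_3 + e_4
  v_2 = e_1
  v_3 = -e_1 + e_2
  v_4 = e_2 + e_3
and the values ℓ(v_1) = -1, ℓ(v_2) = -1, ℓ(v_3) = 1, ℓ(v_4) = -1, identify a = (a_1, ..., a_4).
a = (-1, 0, -1, -1)

Write a = (a_1, ..., a_4) in the standard basis. For each basis vector v_i, ℓ(v_i) = <v_i, a> is a linear equation in the a_j's. Collect the n equations into a matrix system V a = ℓ, where row i of V is v_i (expressed in the standard basis). Since V is invertible (lower-triangular with 1s on the diagonal, up to permutation), solve by back-substitution:
  V =
[[1, -1, -1, 1],
 [1, 0, 0, 0],
 [-1, 1, 0, 0],
 [0, 1, 1, 0]]
  V a = (-1, -1, 1, -1)
Solving gives a = (-1, 0, -1, -1).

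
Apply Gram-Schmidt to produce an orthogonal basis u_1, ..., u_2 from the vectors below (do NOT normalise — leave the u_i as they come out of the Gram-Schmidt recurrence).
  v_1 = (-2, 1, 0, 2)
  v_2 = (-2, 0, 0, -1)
Orthogonal basis:
  u_1 = (-2, 1, 0, 2)
  u_2 = (-14/9, -2/9, 0, -13/9)

Apply the Gram-Schmidt recurrence
  u_1 = v_1
  u_i = v_i − Σ_{j<i} ((v_i · u_j) / (u_j · u_j)) · u_j.

Step by step this gives:
  u_1 = (-2, 1, 0, 2)
  u_2 = (-14/9, -2/9, 0, -13/9)

Orthogonality check:
  u_2 · u_1 = 0 (should be 0)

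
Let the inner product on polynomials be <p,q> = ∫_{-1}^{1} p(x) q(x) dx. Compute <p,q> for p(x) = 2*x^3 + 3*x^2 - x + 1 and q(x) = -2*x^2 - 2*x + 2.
<p,q> = 4

Expand the product: p(x)·q(x) = -4*x^5 - 10*x^4 + 6*x^2 - 4*x + 2.
∫_{-1}^{1} of each monomial x^k gives [2/(k+1) if k even, 0 if k odd]. Integrating term-by-term (or equivalently evaluating the antiderivative F(x) = -2*x^6/3 - 2*x^5 + 2*x^3 - 2*x^2 + 2*x at the endpoints):
  F(1) − F(−1) = -2/3 − (-14/3) = 4.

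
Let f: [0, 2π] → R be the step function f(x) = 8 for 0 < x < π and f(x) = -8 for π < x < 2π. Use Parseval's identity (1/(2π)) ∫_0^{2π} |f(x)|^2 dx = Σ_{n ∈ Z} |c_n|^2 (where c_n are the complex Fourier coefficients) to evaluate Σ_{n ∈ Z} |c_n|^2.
Σ |c_n|^2 = 64

Parseval equates the L^2 energy of f (normalised by 1/(2π)) with the ℓ^2 sum of its Fourier coefficients: (1/(2π)) ∫_0^{2π} |f|^2 = Σ |c_n|^2.
Compute the left side: (1/(2π)) [∫_0^π 8^2 dx + ∫_π^{2π} (-8)^2 dx] = (1/(2π)) · (64π + 64π) = (64 + 64)/2 = 64.
So Σ_{n ∈ Z} |c_n|^2 = 64.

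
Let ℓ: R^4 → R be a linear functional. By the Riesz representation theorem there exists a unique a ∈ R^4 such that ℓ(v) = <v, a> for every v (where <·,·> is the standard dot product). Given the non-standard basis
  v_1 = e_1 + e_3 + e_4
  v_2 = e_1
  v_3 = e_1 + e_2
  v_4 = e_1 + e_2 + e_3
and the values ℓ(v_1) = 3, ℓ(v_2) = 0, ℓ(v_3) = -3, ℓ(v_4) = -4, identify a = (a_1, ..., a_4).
a = (0, -3, -1, 4)

Write a = (a_1, ..., a_4) in the standard basis. For each basis vector v_i, ℓ(v_i) = <v_i, a> is a linear equation in the a_j's. Collect the n equations into a matrix system V a = ℓ, where row i of V is v_i (expressed in the standard basis). Since V is invertible (lower-triangular with 1s on the diagonal, up to permutation), solve by back-substitution:
  V =
[[1, 0, 1, 1],
 [1, 0, 0, 0],
 [1, 1, 0, 0],
 [1, 1, 1, 0]]
  V a = (3, 0, -3, -4)
Solving gives a = (0, -3, -1, 4).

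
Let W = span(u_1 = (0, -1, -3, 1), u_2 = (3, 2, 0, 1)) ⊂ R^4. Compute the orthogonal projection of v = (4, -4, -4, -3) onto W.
proj_W(v) = (8/17, -15/17, -61/17, 23/17)

Set up U = [u_1 | ... | u_2] ∈ R^(4×2). The projector onto W = col(U) is P = U (U^T U)^(-1) U^T.
Compute U^T U =
  [11, -1]
  [-1, 14],
and U^T v = (13, 1).
Solve U^T U · c = U^T v for the coefficients: c = (61/51, 8/51). The projection is proj_W(v) = U c.
Check: (v - proj_W(v)) · u_1 = 0  (should be 0).
Check: (v - proj_W(v)) · u_2 = 0  (should be 0).
Result: proj_W(v) = (8/17, -15/17, -61/17, 23/17).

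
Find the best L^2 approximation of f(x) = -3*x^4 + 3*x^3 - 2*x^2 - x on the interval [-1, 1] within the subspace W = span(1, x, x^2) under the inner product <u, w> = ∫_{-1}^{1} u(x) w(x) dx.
g(x) = -32*x^2/7 + 4*x/5 + 9/35

The best approximation g ∈ W is the orthogonal projection of f onto W. Writing g = a_0 + a_1 x + a_2 x^2, the coefficients solve the normal equations G · a = b where
  G_{ij} = <φ_i, φ_j> and b_i = <f, φ_i>, with φ_0 = 1, φ_1 = x, φ_2 = x^2.
G =
  [2, 0, 2/3]
  [0, 2/3, 0]
  [2/3, 0, 2/5],
b = (-38/15, 8/15, -58/35).
Solving gives a_0 = 9/35, a_1 = 4/5, a_2 = -32/7, so
  g(x) = -32*x^2/7 + 4*x/5 + 9/35.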